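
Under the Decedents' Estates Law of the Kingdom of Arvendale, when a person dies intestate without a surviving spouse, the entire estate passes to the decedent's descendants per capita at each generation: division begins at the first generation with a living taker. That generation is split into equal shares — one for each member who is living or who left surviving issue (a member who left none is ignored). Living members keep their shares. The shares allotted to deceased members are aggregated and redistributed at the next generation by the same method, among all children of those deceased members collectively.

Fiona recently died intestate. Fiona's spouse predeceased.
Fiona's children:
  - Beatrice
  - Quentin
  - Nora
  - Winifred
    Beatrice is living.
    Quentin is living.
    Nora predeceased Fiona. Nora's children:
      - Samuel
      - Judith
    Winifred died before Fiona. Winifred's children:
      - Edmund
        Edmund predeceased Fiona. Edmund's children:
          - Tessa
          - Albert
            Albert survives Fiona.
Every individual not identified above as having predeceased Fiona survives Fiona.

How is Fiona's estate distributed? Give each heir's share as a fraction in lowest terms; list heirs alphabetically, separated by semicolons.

There is no surviving spouse, so the entire estate passes to Fiona's descendants per capita at each generation.
At generation 1 (Beatrice, Quentin, Nora, Winifred) there are 4 shares of (1)/4 = 1/4 each.
Living: Beatrice and Quentin — each takes 1/4.
Deceased: Nora and Winifred. Their combined 1/2 is pooled and carried to generation 2.
At generation 2 (Samuel, Judith, Edmund) there are 3 shares of (1/2)/3 = 1/6 each.
Living: Samuel and Judith — each takes 1/6.
Deceased: Edmund. That 1/6 share is carried to generation 3.
At generation 3 (Tessa, Albert) there are 2 shares of (1/6)/2 = 1/12 each.
Living: Tessa and Albert — each takes 1/12.

Albert 1/12; Beatrice 1/4; Judith 1/6; Quentin 1/4; Samuel 1/6; Tessa 1/12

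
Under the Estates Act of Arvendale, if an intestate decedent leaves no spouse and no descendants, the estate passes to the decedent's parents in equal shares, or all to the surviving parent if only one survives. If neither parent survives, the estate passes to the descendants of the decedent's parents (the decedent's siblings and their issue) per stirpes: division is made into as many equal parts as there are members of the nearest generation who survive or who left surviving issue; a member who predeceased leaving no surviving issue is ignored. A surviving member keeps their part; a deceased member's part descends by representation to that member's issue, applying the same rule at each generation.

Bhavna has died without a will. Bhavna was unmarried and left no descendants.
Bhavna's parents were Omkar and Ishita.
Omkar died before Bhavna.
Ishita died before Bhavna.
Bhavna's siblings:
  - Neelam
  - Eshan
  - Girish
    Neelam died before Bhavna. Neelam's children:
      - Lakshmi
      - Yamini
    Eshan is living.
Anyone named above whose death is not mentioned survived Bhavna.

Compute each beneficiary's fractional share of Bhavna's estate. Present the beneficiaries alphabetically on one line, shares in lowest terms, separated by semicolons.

Eshan 1/3; Girish 1/3; Lakshmi 1/6; Yamini 1/6

Neither parent survives and there are no descendants, so the estate passes to Bhavna's siblings and their issue per stirpes.
The estate is divided into 3 equal shares of 1/3 among Neelam, Eshan, Girish.
Neelam predeceased; the 1/3 allotted to Neelam's branch passes to Neelam's issue by representation.
The 1/3 is divided into 2 equal shares of 1/6 among Lakshmi, Yamini.
Lakshmi is living and takes 1/6.
Yamini is living and takes 1/6.
Eshan is living and takes 1/3.
Girish is living and takes 1/3.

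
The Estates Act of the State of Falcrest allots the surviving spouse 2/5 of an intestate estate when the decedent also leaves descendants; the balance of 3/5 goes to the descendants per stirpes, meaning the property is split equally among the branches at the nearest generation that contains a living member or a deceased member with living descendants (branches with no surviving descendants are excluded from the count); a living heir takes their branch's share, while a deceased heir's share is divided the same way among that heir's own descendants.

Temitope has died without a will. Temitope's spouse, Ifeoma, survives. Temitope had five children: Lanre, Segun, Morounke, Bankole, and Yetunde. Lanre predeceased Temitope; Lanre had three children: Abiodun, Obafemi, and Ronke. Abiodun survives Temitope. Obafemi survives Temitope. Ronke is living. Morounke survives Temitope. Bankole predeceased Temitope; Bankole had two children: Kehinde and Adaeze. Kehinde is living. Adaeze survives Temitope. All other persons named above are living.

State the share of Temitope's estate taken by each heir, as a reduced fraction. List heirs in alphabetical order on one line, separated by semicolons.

Abiodun 1/25; Adaeze 3/50; Ifeoma 2/5; Kehinde 3/50; Morounke 3/25; Obafemi 1/25; Ronke 1/25; Segun 3/25; Yetunde 3/25

Ifeoma, as surviving spouse, takes 2/5.
The remaining 3/5 passes to Temitope's descendants per stirpes.
The 3/5 is divided into 5 equal shares of 3/25 among Lanre, Segun, Morounke, Bankole, Yetunde.
Lanre predeceased; the 3/25 allotted to Lanre's branch passes to Lanre's issue by representation.
The 3/25 is divided into 3 equal shares of 1/25 among Abiodun, Obafemi, Ronke.
Abiodun is living and takes 1/25.
Obafemi is living and takes 1/25.
Ronke is living and takes 1/25.
Segun is living and takes 3/25.
Morounke is living and takes 3/25.
Bankole predeceased; the 3/25 allotted to Bankole's branch passes to Bankole's issue by representation.
The 3/25 is divided into 2 equal shares of 3/50 among Kehinde, Adaeze.
Kehinde is living and takes 3/50.
Adaeze is living and takes 3/50.
Yetunde is living and takes 3/25.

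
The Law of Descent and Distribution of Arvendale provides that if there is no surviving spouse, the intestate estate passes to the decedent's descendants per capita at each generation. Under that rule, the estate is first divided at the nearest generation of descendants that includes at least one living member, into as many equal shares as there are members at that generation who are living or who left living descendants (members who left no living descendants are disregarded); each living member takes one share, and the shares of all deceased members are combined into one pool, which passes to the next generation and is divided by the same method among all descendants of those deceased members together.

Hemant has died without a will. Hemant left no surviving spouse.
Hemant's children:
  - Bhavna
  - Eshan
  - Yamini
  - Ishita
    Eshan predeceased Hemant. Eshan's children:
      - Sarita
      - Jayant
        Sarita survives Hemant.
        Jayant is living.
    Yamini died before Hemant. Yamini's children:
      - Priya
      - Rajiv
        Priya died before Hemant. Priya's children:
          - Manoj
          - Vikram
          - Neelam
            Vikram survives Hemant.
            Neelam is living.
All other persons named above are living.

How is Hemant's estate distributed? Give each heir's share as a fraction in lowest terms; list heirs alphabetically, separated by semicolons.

Bhavna 1/4; Ishita 1/4; Jayant 1/8; Manoj 1/24; Neelam 1/24; Rajiv 1/8; Sarita 1/8; Vikram 1/24

There is no surviving spouse, so the entire estate passes to Hemant's descendants per capita at each generation.
At generation 1 (Bhavna, Eshan, Yamini, Ishita) there are 4 shares of (1)/4 = 1/4 each.
Living: Bhavna and Ishita — each takes 1/4.
Deceased: Eshan and Yamini. Their combined 1/2 is pooled and carried to generation 2.
At generation 2 (Sarita, Jayant, Priya, Rajiv) there are 4 shares of (1/2)/4 = 1/8 each.
Living: Sarita, Jayant, and Rajiv — each takes 1/8.
Deceased: Priya. That 1/8 share is carried to generation 3.
At generation 3 (Manoj, Vikram, Neelam) there are 3 shares of (1/8)/3 = 1/24 each.
Living: Manoj, Vikram, and Neelam — each takes 1/24.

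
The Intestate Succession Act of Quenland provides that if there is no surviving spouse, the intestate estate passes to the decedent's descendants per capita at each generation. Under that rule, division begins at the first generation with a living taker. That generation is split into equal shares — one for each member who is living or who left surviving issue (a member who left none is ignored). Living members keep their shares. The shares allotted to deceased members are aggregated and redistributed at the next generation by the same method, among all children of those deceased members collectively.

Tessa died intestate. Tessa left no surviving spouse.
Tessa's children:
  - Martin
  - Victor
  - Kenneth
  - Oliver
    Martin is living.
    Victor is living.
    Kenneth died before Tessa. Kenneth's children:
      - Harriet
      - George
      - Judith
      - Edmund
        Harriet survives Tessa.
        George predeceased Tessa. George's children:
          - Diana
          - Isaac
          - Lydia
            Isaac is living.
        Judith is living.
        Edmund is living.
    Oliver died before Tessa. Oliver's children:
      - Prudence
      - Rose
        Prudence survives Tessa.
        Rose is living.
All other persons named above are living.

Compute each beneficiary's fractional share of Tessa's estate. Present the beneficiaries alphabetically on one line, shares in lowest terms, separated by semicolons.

Diana 1/36; Edmund 1/12; Harriet 1/12; Isaac 1/36; Judith 1/12; Lydia 1/36; Martin 1/4; Prudence 1/12; Rose 1/12; Victor 1/4

There is no surviving spouse, so the entire estate passes to Tessa's descendants per capita at each generation.
At generation 1 (Martin, Victor, Kenneth, Oliver) there are 4 shares of (1)/4 = 1/4 each.
Living: Martin and Victor — each takes 1/4.
Deceased: Kenneth and Oliver. Their combined 1/2 is pooled and carried to generation 2.
At generation 2 (Harriet, George, Judith, Edmund, Prudence, Rose) there are 6 shares of (1/2)/6 = 1/12 each.
Living: Harriet, Judith, Edmund, Prudence, and Rose — each takes 1/12.
Deceased: George. That 1/12 share is carried to generation 3.
At generation 3 (Diana, Isaac, Lydia) there are 3 shares of (1/12)/3 = 1/36 each.
Living: Diana, Isaac, and Lydia — each takes 1/36.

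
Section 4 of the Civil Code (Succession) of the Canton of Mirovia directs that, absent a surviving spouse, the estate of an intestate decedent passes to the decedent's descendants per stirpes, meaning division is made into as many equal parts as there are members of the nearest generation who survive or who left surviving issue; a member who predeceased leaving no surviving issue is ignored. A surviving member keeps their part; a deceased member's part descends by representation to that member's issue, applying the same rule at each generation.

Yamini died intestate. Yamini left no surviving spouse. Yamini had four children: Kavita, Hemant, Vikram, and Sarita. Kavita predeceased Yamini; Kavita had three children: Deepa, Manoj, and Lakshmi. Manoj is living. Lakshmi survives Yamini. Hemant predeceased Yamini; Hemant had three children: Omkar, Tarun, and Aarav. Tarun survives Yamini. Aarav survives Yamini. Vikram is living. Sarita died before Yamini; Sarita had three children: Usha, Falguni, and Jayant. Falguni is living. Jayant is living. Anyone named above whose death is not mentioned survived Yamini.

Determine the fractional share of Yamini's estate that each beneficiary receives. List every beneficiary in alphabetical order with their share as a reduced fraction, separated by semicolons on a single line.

There is no surviving spouse, so the entire estate passes to Yamini's descendants per stirpes.
The estate is divided into 4 equal shares of 1/4 among Kavita, Hemant, Vikram, Sarita.
Kavita predeceased; the 1/4 allotted to Kavita's branch passes to Kavita's issue by representation.
The 1/4 is divided into 3 equal shares of 1/12 among Deepa, Manoj, Lakshmi.
Deepa is living and takes 1/12.
Manoj is living and takes 1/12.
Lakshmi is living and takes 1/12.
Hemant predeceased; the 1/4 allotted to Hemant's branch passes to Hemant's issue by representation.
The 1/4 is divided into 3 equal shares of 1/12 among Omkar, Tarun, Aarav.
Omkar is living and takes 1/12.
Tarun is living and takes 1/12.
Aarav is living and takes 1/12.
Vikram is living and takes 1/4.
Sarita predeceased; the 1/4 allotted to Sarita's branch passes to Sarita's issue by representation.
The 1/4 is divided into 3 equal shares of 1/12 among Usha, Falguni, Jayant.
Usha is living and takes 1/12.
Falguni is living and takes 1/12.
Jayant is living and takes 1/12.

Aarav 1/12; Deepa 1/12; Falguni 1/12; Jayant 1/12; Lakshmi 1/12; Manoj 1/12; Omkar 1/12; Tarun 1/12; Usha 1/12; Vikram 1/4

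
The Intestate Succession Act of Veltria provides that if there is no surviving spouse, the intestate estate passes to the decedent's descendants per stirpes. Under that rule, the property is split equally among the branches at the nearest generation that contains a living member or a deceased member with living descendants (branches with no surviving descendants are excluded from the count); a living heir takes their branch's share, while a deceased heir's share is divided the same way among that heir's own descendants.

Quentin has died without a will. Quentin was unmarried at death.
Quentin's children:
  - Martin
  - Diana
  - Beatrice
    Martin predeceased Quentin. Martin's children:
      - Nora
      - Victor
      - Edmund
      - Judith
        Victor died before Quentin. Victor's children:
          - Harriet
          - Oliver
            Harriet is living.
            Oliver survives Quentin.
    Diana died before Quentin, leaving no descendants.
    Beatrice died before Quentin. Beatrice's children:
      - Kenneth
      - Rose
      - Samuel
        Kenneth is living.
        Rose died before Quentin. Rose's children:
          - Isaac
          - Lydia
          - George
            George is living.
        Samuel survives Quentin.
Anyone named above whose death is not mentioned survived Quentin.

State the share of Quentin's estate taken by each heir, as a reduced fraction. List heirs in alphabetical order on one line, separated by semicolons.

Edmund 1/8; George 1/18; Harriet 1/16; Isaac 1/18; Judith 1/8; Kenneth 1/6; Lydia 1/18; Nora 1/8; Oliver 1/16; Samuel 1/6

There is no surviving spouse, so the entire estate passes to Quentin's descendants per stirpes.
Diana left no surviving issue, so that branch lapses and is disregarded.
The estate is divided into 2 equal shares of 1/2 among Martin, Beatrice.
Martin predeceased; the 1/2 allotted to Martin's branch passes to Martin's issue by representation.
The 1/2 is divided into 4 equal shares of 1/8 among Nora, Victor, Edmund, Judith.
Nora is living and takes 1/8.
Victor predeceased; the 1/8 allotted to Victor's branch passes to Victor's issue by representation.
The 1/8 is divided into 2 equal shares of 1/16 among Harriet, Oliver.
Harriet is living and takes 1/16.
Oliver is living and takes 1/16.
Edmund is living and takes 1/8.
Judith is living and takes 1/8.
Beatrice predeceased; the 1/2 allotted to Beatrice's branch passes to Beatrice's issue by representation.
The 1/2 is divided into 3 equal shares of 1/6 among Kenneth, Rose, Samuel.
Kenneth is living and takes 1/6.
Rose predeceased; the 1/6 allotted to Rose's branch passes to Rose's issue by representation.
The 1/6 is divided into 3 equal shares of 1/18 among Isaac, Lydia, George.
Isaac is living and takes 1/18.
Lydia is living and takes 1/18.
George is living and takes 1/18.
Samuel is living and takes 1/6.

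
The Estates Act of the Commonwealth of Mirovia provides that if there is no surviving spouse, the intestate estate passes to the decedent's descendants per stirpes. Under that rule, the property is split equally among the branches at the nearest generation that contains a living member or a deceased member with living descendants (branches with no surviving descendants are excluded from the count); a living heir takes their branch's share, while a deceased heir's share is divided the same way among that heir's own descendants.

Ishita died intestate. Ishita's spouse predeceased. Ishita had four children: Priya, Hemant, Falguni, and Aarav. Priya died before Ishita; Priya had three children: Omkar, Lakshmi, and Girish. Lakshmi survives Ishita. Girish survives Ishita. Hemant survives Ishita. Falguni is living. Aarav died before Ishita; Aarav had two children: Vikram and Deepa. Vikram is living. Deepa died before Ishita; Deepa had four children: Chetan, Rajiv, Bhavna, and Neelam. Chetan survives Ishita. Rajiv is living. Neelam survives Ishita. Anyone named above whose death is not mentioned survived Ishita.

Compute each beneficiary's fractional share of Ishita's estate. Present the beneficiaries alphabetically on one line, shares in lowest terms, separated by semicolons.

There is no surviving spouse, so the entire estate passes to Ishita's descendants per stirpes.
The estate is divided into 4 equal shares of 1/4 among Priya, Hemant, Falguni, Aarav.
Priya predeceased; the 1/4 allotted to Priya's branch passes to Priya's issue by representation.
The 1/4 is divided into 3 equal shares of 1/12 among Omkar, Lakshmi, Girish.
Omkar is living and takes 1/12.
Lakshmi is living and takes 1/12.
Girish is living and takes 1/12.
Hemant is living and takes 1/4.
Falguni is living and takes 1/4.
Aarav predeceased; the 1/4 allotted to Aarav's branch passes to Aarav's issue by representation.
The 1/4 is divided into 2 equal shares of 1/8 among Vikram, Deepa.
Vikram is living and takes 1/8.
Deepa predeceased; the 1/8 allotted to Deepa's branch passes to Deepa's issue by representation.
The 1/8 is divided into 4 equal shares of 1/32 among Chetan, Rajiv, Bhavna, Neelam.
Chetan is living and takes 1/32.
Rajiv is living and takes 1/32.
Bhavna is living and takes 1/32.
Neelam is living and takes 1/32.

Bhavna 1/32; Chetan 1/32; Falguni 1/4; Girish 1/12; Hemant 1/4; Lakshmi 1/12; Neelam 1/32; Omkar 1/12; Rajiv 1/32; Vikram 1/8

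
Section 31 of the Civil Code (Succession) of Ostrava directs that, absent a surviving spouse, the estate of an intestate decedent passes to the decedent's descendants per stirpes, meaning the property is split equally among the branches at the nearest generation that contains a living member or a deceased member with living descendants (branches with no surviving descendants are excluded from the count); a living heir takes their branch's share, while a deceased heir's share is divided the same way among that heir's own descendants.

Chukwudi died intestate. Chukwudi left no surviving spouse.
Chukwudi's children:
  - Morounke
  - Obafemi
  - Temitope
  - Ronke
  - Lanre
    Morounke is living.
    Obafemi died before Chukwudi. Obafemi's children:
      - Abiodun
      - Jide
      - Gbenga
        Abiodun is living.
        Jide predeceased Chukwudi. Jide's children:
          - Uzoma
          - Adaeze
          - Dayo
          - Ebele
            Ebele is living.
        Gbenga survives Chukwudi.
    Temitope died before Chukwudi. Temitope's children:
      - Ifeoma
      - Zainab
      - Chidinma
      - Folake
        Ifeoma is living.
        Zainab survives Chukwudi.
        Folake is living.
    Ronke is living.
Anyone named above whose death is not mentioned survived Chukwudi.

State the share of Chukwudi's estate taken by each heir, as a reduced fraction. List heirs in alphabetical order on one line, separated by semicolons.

Abiodun 1/15; Adaeze 1/60; Chidinma 1/20; Dayo 1/60; Ebele 1/60; Folake 1/20; Gbenga 1/15; Ifeoma 1/20; Lanre 1/5; Morounke 1/5; Ronke 1/5; Uzoma 1/60; Zainab 1/20

There is no surviving spouse, so the entire estate passes to Chukwudi's descendants per stirpes.
The estate is divided into 5 equal shares of 1/5 among Morounke, Obafemi, Temitope, Ronke, Lanre.
Morounke is living and takes 1/5.
Obafemi predeceased; the 1/5 allotted to Obafemi's branch passes to Obafemi's issue by representation.
The 1/5 is divided into 3 equal shares of 1/15 among Abiodun, Jide, Gbenga.
Abiodun is living and takes 1/15.
Jide predeceased; the 1/15 allotted to Jide's branch passes to Jide's issue by representation.
The 1/15 is divided into 4 equal shares of 1/60 among Uzoma, Adaeze, Dayo, Ebele.
Uzoma is living and takes 1/60.
Adaeze is living and takes 1/60.
Dayo is living and takes 1/60.
Ebele is living and takes 1/60.
Gbenga is living and takes 1/15.
Temitope predeceased; the 1/5 allotted to Temitope's branch passes to Temitope's issue by representation.
The 1/5 is divided into 4 equal shares of 1/20 among Ifeoma, Zainab, Chidinma, Folake.
Ifeoma is living and takes 1/20.
Zainab is living and takes 1/20.
Chidinma is living and takes 1/20.
Folake is living and takes 1/20.
Ronke is living and takes 1/5.
Lanre is living and takes 1/5.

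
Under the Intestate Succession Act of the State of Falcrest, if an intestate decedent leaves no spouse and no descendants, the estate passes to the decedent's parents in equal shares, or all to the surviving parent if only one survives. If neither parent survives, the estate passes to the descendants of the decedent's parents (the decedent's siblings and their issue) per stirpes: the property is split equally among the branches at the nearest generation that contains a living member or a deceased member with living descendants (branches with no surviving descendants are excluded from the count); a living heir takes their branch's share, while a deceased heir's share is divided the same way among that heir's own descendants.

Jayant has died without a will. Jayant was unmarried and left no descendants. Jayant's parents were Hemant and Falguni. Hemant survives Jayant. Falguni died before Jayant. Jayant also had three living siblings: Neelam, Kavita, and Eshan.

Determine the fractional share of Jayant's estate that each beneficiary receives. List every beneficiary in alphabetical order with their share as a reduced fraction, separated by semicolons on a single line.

Hemant 1

Only one parent, Hemant, survives, so Hemant takes the entire estate. The siblings take nothing because a surviving parent has priority.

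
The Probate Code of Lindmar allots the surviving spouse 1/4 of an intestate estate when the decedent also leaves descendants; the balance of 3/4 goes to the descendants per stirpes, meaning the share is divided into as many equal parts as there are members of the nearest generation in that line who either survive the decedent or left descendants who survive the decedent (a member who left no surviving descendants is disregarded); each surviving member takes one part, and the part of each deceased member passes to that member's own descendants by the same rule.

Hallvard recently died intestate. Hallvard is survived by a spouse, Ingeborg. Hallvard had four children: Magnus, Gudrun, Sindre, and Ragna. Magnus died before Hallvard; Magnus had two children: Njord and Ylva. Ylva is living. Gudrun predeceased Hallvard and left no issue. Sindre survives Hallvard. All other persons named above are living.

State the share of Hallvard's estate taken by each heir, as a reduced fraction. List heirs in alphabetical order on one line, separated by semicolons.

Ingeborg, as surviving spouse, takes 1/4.
The remaining 3/4 passes to Hallvard's descendants per stirpes.
Gudrun left no surviving issue, so that branch lapses and is disregarded.
The 3/4 is divided into 3 equal shares of 1/4 among Magnus, Sindre, Ragna.
Magnus predeceased; the 1/4 allotted to Magnus's branch passes to Magnus's issue by representation.
The 1/4 is divided into 2 equal shares of 1/8 among Njord, Ylva.
Njord is living and takes 1/8.
Ylva is living and takes 1/8.
Sindre is living and takes 1/4.
Ragna is living and takes 1/4.

Ingeborg 1/4; Njord 1/8; Ragna 1/4; Sindre 1/4; Ylva 1/8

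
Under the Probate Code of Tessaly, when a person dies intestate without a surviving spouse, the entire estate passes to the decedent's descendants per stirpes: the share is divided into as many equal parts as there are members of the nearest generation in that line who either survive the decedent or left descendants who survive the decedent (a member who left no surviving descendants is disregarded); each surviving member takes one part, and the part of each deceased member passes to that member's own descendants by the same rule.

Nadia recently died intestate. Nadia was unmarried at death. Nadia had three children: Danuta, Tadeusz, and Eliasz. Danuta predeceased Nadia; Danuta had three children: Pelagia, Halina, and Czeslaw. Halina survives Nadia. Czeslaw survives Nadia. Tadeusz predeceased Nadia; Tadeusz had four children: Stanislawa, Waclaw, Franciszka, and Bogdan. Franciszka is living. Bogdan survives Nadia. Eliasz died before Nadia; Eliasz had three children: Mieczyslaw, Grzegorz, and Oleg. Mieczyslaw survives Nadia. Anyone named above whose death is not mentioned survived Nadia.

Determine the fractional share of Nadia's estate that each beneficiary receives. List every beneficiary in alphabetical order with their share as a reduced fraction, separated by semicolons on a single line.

Bogdan 1/12; Czeslaw 1/9; Franciszka 1/12; Grzegorz 1/9; Halina 1/9; Mieczyslaw 1/9; Oleg 1/9; Pelagia 1/9; Stanislawa 1/12; Waclaw 1/12

There is no surviving spouse, so the entire estate passes to Nadia's descendants per stirpes.
The estate is divided into 3 equal shares of 1/3 among Danuta, Tadeusz, Eliasz.
Danuta predeceased; the 1/3 allotted to Danuta's branch passes to Danuta's issue by representation.
The 1/3 is divided into 3 equal shares of 1/9 among Pelagia, Halina, Czeslaw.
Pelagia is living and takes 1/9.
Halina is living and takes 1/9.
Czeslaw is living and takes 1/9.
Tadeusz predeceased; the 1/3 allotted to Tadeusz's branch passes to Tadeusz's issue by representation.
The 1/3 is divided into 4 equal shares of 1/12 among Stanislawa, Waclaw, Franciszka, Bogdan.
Stanislawa is living and takes 1/12.
Waclaw is living and takes 1/12.
Franciszka is living and takes 1/12.
Bogdan is living and takes 1/12.
Eliasz predeceased; the 1/3 allotted to Eliasz's branch passes to Eliasz's issue by representation.
The 1/3 is divided into 3 equal shares of 1/9 among Mieczyslaw, Grzegorz, Oleg.
Mieczyslaw is living and takes 1/9.
Grzegorz is living and takes 1/9.
Oleg is living and takes 1/9.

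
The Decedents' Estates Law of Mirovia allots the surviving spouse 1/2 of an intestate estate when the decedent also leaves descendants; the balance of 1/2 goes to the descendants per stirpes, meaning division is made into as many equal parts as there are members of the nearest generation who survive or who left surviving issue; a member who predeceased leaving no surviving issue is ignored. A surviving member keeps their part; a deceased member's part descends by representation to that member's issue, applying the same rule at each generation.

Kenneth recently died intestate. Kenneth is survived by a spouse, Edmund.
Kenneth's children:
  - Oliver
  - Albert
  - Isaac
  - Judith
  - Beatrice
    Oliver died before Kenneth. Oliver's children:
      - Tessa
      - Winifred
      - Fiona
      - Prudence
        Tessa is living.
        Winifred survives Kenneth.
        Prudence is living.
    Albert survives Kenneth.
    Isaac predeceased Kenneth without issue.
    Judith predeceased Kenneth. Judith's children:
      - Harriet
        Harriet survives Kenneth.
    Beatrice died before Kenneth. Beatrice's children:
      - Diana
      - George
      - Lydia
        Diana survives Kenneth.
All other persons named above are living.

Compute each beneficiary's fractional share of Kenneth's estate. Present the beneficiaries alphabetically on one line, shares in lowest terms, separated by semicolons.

Edmund, as surviving spouse, takes 1/2.
The remaining 1/2 passes to Kenneth's descendants per stirpes.
Isaac left no surviving issue, so that branch lapses and is disregarded.
The 1/2 is divided into 4 equal shares of 1/8 among Oliver, Albert, Judith, Beatrice.
Oliver predeceased; the 1/8 allotted to Oliver's branch passes to Oliver's issue by representation.
The 1/8 is divided into 4 equal shares of 1/32 among Tessa, Winifred, Fiona, Prudence.
Tessa is living and takes 1/32.
Winifred is living and takes 1/32.
Fiona is living and takes 1/32.
Prudence is living and takes 1/32.
Albert is living and takes 1/8.
Judith predeceased; the 1/8 allotted to Judith's branch passes to Judith's issue by representation.
Harriet is the sole taker at this level and receives the full 1/8.
Beatrice predeceased; the 1/8 allotted to Beatrice's branch passes to Beatrice's issue by representation.
The 1/8 is divided into 3 equal shares of 1/24 among Diana, George, Lydia.
Diana is living and takes 1/24.
George is living and takes 1/24.
Lydia is living and takes 1/24.

Albert 1/8; Diana 1/24; Edmund 1/2; Fiona 1/32; George 1/24; Harriet 1/8; Lydia 1/24; Prudence 1/32; Tessa 1/32; Winifred 1/32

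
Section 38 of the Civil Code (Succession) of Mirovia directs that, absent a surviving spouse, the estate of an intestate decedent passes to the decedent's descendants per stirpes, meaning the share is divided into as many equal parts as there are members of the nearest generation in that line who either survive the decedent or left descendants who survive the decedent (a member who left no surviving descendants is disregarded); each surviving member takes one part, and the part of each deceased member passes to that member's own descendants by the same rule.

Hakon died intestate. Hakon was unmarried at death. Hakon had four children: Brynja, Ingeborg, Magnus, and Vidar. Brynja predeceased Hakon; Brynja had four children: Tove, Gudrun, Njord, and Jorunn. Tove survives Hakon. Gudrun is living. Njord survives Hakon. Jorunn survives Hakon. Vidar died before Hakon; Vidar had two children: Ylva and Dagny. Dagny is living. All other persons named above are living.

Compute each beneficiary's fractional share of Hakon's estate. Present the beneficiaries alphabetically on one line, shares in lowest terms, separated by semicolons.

Dagny 1/8; Gudrun 1/16; Ingeborg 1/4; Jorunn 1/16; Magnus 1/4; Njord 1/16; Tove 1/16; Ylva 1/8

There is no surviving spouse, so the entire estate passes to Hakon's descendants per stirpes.
The estate is divided into 4 equal shares of 1/4 among Brynja, Ingeborg, Magnus, Vidar.
Brynja predeceased; the 1/4 allotted to Brynja's branch passes to Brynja's issue by representation.
The 1/4 is divided into 4 equal shares of 1/16 among Tove, Gudrun, Njord, Jorunn.
Tove is living and takes 1/16.
Gudrun is living and takes 1/16.
Njord is living and takes 1/16.
Jorunn is living and takes 1/16.
Ingeborg is living and takes 1/4.
Magnus is living and takes 1/4.
Vidar predeceased; the 1/4 allotted to Vidar's branch passes to Vidar's issue by representation.
The 1/4 is divided into 2 equal shares of 1/8 among Ylva, Dagny.
Ylva is living and takes 1/8.
Dagny is living and takes 1/8.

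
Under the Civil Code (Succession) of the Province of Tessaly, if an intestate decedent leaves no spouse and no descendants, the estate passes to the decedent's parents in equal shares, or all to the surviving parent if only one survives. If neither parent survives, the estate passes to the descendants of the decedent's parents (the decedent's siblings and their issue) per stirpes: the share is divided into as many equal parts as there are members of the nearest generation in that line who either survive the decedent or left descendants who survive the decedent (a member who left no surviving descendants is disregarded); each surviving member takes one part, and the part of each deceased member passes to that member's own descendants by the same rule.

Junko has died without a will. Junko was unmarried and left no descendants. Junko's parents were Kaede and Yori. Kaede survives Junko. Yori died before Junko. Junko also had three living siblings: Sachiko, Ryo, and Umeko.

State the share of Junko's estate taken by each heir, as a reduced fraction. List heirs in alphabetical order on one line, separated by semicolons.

Kaede 1

Only one parent, Kaede, survives, so Kaede takes the entire estate. The siblings take nothing because a surviving parent has priority.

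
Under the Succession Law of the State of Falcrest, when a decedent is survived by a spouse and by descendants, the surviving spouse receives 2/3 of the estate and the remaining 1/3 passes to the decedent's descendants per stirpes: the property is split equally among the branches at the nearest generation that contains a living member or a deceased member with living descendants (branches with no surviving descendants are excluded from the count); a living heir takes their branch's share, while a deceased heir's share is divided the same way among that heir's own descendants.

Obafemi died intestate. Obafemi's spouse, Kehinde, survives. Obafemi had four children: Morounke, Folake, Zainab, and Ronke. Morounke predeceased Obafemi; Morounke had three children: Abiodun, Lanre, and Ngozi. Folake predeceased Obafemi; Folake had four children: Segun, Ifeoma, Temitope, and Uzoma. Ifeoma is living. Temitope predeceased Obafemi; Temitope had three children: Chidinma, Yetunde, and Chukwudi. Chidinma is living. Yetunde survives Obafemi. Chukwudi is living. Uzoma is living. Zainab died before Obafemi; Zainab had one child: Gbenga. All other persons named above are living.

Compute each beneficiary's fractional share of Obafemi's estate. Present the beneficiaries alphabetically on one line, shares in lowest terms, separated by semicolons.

Kehinde, as surviving spouse, takes 2/3.
The remaining 1/3 passes to Obafemi's descendants per stirpes.
The 1/3 is divided into 4 equal shares of 1/12 among Morounke, Folake, Zainab, Ronke.
Morounke predeceased; the 1/12 allotted to Morounke's branch passes to Morounke's issue by representation.
The 1/12 is divided into 3 equal shares of 1/36 among Abiodun, Lanre, Ngozi.
Abiodun is living and takes 1/36.
Lanre is living and takes 1/36.
Ngozi is living and takes 1/36.
Folake predeceased; the 1/12 allotted to Folake's branch passes to Folake's issue by representation.
The 1/12 is divided into 4 equal shares of 1/48 among Segun, Ifeoma, Temitope, Uzoma.
Segun is living and takes 1/48.
Ifeoma is living and takes 1/48.
Temitope predeceased; the 1/48 allotted to Temitope's branch passes to Temitope's issue by representation.
The 1/48 is divided into 3 equal shares of 1/144 among Chidinma, Yetunde, Chukwudi.
Chidinma is living and takes 1/144.
Yetunde is living and takes 1/144.
Chukwudi is living and takes 1/144.
Uzoma is living and takes 1/48.
Zainab predeceased; the 1/12 allotted to Zainab's branch passes to Zainab's issue by representation.
Gbenga is the sole taker at this level and receives the full 1/12.
Ronke is living and takes 1/12.

Abiodun 1/36; Chidinma 1/144; Chukwudi 1/144; Gbenga 1/12; Ifeoma 1/48; Kehinde 2/3; Lanre 1/36; Ngozi 1/36; Ronke 1/12; Segun 1/48; Uzoma 1/48; Yetunde 1/144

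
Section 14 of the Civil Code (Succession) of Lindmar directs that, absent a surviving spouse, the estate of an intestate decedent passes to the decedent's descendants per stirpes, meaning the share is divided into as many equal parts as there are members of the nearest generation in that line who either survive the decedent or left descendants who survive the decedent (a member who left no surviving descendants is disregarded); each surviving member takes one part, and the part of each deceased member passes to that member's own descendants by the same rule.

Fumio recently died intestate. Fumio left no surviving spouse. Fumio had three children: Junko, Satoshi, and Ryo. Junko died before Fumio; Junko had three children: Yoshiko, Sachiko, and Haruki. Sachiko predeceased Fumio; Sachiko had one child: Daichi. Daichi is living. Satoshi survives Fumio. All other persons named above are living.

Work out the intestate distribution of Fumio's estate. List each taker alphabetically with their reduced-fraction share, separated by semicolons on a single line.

Daichi 1/9; Haruki 1/9; Ryo 1/3; Satoshi 1/3; Yoshiko 1/9

There is no surviving spouse, so the entire estate passes to Fumio's descendants per stirpes.
The estate is divided into 3 equal shares of 1/3 among Junko, Satoshi, Ryo.
Junko predeceased; the 1/3 allotted to Junko's branch passes to Junko's issue by representation.
The 1/3 is divided into 3 equal shares of 1/9 among Yoshiko, Sachiko, Haruki.
Yoshiko is living and takes 1/9.
Sachiko predeceased; the 1/9 allotted to Sachiko's branch passes to Sachiko's issue by representation.
Daichi is the sole taker at this level and receives the full 1/9.
Haruki is living and takes 1/9.
Satoshi is living and takes 1/3.
Ryo is living and takes 1/3.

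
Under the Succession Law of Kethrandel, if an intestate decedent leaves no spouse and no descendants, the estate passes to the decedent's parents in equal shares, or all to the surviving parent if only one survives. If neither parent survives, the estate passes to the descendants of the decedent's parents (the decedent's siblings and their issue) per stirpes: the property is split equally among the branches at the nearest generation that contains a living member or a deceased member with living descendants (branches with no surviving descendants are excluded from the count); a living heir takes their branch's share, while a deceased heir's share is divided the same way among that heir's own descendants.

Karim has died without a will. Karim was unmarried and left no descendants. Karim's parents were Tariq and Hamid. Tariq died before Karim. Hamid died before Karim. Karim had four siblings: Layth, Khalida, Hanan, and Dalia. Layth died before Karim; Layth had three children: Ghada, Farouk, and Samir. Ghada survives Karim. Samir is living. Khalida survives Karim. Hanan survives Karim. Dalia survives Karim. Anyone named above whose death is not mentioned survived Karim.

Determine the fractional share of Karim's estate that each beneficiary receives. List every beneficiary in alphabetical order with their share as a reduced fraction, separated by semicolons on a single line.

Neither parent survives and there are no descendants, so the estate passes to Karim's siblings and their issue per stirpes.
The estate is divided into 4 equal shares of 1/4 among Layth, Khalida, Hanan, Dalia.
Layth predeceased; the 1/4 allotted to Layth's branch passes to Layth's issue by representation.
The 1/4 is divided into 3 equal shares of 1/12 among Ghada, Farouk, Samir.
Ghada is living and takes 1/12.
Farouk is living and takes 1/12.
Samir is living and takes 1/12.
Khalida is living and takes 1/4.
Hanan is living and takes 1/4.
Dalia is living and takes 1/4.

Dalia 1/4; Farouk 1/12; Ghada 1/12; Hanan 1/4; Khalida 1/4; Samir 1/12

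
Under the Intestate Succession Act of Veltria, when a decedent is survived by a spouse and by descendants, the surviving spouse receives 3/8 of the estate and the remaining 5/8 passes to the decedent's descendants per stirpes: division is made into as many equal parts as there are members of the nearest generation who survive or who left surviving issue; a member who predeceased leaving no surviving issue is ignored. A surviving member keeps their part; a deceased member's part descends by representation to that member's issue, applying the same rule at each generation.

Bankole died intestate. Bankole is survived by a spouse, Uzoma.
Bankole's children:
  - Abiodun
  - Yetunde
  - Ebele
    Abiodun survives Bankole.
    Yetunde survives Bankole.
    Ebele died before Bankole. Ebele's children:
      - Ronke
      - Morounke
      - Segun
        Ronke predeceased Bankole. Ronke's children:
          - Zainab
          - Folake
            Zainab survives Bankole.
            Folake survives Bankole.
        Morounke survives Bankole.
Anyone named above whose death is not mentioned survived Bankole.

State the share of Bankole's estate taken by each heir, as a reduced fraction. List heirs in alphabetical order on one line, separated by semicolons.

Abiodun 5/24; Folake 5/144; Morounke 5/72; Segun 5/72; Uzoma 3/8; Yetunde 5/24; Zainab 5/144

Uzoma, as surviving spouse, takes 3/8.
The remaining 5/8 passes to Bankole's descendants per stirpes.
The 5/8 is divided into 3 equal shares of 5/24 among Abiodun, Yetunde, Ebele.
Abiodun is living and takes 5/24.
Yetunde is living and takes 5/24.
Ebele predeceased; the 5/24 allotted to Ebele's branch passes to Ebele's issue by representation.
The 5/24 is divided into 3 equal shares of 5/72 among Ronke, Morounke, Segun.
Ronke predeceased; the 5/72 allotted to Ronke's branch passes to Ronke's issue by representation.
The 5/72 is divided into 2 equal shares of 5/144 among Zainab, Folake.
Zainab is living and takes 5/144.
Folake is living and takes 5/144.
Morounke is living and takes 5/72.
Segun is living and takes 5/72.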